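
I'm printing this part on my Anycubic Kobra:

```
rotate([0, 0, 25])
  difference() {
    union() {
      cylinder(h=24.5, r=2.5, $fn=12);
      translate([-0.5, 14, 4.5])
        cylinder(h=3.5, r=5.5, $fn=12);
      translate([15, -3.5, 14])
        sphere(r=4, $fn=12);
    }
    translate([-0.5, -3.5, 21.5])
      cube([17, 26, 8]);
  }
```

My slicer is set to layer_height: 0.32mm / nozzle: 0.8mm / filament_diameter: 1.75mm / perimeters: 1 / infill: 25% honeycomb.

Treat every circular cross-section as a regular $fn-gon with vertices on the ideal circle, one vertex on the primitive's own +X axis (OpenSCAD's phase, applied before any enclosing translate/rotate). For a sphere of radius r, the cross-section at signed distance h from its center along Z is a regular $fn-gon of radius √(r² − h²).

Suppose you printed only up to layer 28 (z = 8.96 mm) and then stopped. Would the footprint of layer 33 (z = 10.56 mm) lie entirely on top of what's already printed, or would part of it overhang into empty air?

part overhangs

Compare the two slices. At z = 8.96: the r=2.5 cylinder gives a regular 12-gon of circumradius 2.5 (constant along its height) (area = (12/2)·2.500²·sin(360°/12) = 18.75 mm²); the cylinder at (-0.5, 14) does not reach this height (z outside [4.5, 8]); the sphere at (15, -3.5) is absent (|z−center|=5.040 > r=4); Taking the union: only the r=2.5 cylinder is present, so the union is just that shape — area = 18.75 mm²; the cube at (-0.5, -3.5) is absent (z outside [21.5, 29.5]); Subtracting the remaining from the first: none of the subtracted shapes is present at this height, so that combined region is unchanged — area = 18.75 mm²; (whole slice rotated 25° about Z — lengths, areas and connectivity unchanged). At z = 10.56: the r=2.5 cylinder contributes a regular 12-gon of circumradius 2.5 (area = (12/2)·2.500²·sin(360°/12) = 18.75 mm²); the cylinder at (-0.5, 14) does not reach this height (z outside [4.5, 8]); the sphere at (15, -3.5): section is a regular 12-gon, circumradius = √(r²−h²) = √(4²−3.44²) = 2.041 (area = (12/2)·2.041²·sin(360°/12) = 12.50 mm²); Taking the union: the 2 present regions are separate (no shared area or edge), so areas and boundary lengths simply add and each stays a separate island — area = 31.25 mm²; the cube at (-0.5, -3.5) does not reach this height (z outside [21.5, 29.5]); Subtracting the remaining from the first: none of the subtracted shapes is present at this height, so that combined region is unchanged — area = 31.25 mm²; (whole slice rotated 25° about Z — lengths, areas and connectivity unchanged). Checking containment: at z = 10.56 the cross-section extends beyond the z = 8.96 cross-section by about 12.50 mm².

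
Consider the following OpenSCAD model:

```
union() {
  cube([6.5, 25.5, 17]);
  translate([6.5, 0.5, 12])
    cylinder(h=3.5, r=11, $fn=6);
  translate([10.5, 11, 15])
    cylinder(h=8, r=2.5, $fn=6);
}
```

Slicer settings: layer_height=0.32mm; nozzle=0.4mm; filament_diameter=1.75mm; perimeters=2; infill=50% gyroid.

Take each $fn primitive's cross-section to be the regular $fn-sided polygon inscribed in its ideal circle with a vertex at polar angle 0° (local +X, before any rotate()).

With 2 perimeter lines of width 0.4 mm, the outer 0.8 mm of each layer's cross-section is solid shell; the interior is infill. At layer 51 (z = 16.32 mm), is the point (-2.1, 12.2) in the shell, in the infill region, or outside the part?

outside

At z = 16.32 mm: the cube is present — its section is the full 6.5×25.5 rectangle; the cylinder at (6.5, 0.5) is absent (z outside [12, 15.5]); the r=2.5 cylinder at (10.5, 11) contributes a regular 6-gon of circumradius 2.5; Merging all regions: the 2 present regions are separate (no shared area or edge), so areas and boundary lengths simply add and each stays a separate island — 2 connected regions. Overall, the cross-section has 2 separate islands. The nearest boundary edge runs (0.00, 0.00)→(0.00, 25.50); distance from the point to it = 2.10 mm. The point is not inside any of the regions above, so it lies outside the cross-section (2.10 mm from the nearest boundary).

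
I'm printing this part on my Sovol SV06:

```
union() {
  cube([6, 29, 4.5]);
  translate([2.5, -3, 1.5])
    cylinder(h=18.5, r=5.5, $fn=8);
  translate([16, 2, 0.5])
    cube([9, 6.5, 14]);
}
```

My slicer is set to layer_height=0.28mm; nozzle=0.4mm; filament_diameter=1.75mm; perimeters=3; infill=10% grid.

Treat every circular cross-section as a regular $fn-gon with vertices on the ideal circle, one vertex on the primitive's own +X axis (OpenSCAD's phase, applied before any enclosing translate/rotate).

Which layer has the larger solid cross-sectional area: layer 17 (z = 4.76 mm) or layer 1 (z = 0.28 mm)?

layer 1 (z = 0.28 mm)

Layer 17 (z = 4.76): the cube does not reach this height (z outside [0, 4.5]); the r=5.5 cylinder at (2.5, -3) contributes a regular 8-gon of circumradius 5.5 (area = (8/2)·5.500²·sin(360°/8) = 85.56 mm²); the 9×6.5 cube at (16, 2) contributes its full rectangle (area 58.50 mm²); Merging all regions: the 2 present regions are separate (no shared area or edge), so areas and boundary lengths simply add and each stays a separate island — area = 144.06 mm². So its area = 144.06 mm². Layer 1 (z = 0.28): the 6×29 cube contributes its full rectangle (area 174.00 mm²); the cylinder at (2.5, -3) does not reach this height (z outside [1.5, 20]); the cube at (16, 2) is not intersected at this z (z outside [0.5, 14.5]); Combining (union): only the 6×29 cube is present, so the union is just that shape — area = 174.00 mm². So its area = 174.00 mm². Layer 1 is larger (174.00 vs 144.06 mm²).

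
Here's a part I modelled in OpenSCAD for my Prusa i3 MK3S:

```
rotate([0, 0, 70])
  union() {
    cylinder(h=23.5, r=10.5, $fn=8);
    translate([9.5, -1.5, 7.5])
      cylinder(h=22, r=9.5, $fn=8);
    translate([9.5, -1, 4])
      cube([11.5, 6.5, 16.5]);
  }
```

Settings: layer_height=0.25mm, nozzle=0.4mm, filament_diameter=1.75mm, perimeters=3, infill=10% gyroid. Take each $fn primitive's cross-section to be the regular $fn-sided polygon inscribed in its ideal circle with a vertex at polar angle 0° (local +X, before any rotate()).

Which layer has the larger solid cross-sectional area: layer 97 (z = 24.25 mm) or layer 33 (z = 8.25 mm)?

layer 33 (z = 8.25 mm)

Layer 97 (z = 24.25): the cylinder is not intersected at this z (z outside [0, 23.5]); the r=9.5 cylinder at (9.5, -1.5) gives a regular 8-gon of circumradius 9.5 (constant along its height) (area = (8/2)·9.500²·sin(360°/8) = 255.27 mm²); the cube at (9.5, -1) is absent (z outside [4, 20.5]); Combining (union): only the r=9.5 cylinder at (9.5, -1.5) is present, so the union is just that shape — area = 255.27 mm²; (whole slice rotated 70° about Z — lengths, areas and connectivity unchanged). So its area = 255.27 mm². Layer 33 (z = 8.25): the cylinder: section is a regular 8-gon, circumradius r=10.5 (area = (8/2)·10.500²·sin(360°/8) = 311.83 mm²); the r=9.5 cylinder at (9.5, -1.5) gives a regular 8-gon of circumradius 9.5 (constant along its height) (area = (8/2)·9.500²·sin(360°/8) = 255.27 mm²); the cube at (9.5, -1) (footprint 11.5×6.5) is included at this height (area 74.75 mm²); Combining (union): the regions partially overlap — summed areas 641.85 mm² minus the doubly-counted overlap 159.93 mm² gives 481.92 mm² — area = 481.92 mm²; (rotated 70° about Z; rotation is an isometry so areas/perimeters/island counts are preserved). So its area = 481.92 mm². Layer 33 is larger (481.92 vs 255.27 mm²).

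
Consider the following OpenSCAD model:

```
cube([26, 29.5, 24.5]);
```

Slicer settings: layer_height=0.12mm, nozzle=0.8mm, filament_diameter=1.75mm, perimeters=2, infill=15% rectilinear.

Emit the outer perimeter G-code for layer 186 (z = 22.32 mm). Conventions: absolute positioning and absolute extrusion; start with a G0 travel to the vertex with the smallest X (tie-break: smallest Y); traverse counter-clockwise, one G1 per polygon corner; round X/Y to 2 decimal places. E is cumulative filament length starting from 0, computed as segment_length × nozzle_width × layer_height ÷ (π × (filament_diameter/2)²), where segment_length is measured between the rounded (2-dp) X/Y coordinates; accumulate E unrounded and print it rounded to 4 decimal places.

At z = 22.32 mm: the cube (footprint 26×29.5) is included at this height. The outline is a single polygon with 4 vertices. Extrusion per mm of travel: 0.8 × 0.12 / (π × 0.875²) = 0.039912. Accumulating E over each segment gives final E = 4.4302.

G0 X0.00 Y0.00 Z22.32
G1 X26.00 Y0.00 E1.0377
G1 X26.00 Y29.50 E2.2151
G1 X0.00 Y29.50 E3.2528
G1 X0.00 Y0.00 E4.4302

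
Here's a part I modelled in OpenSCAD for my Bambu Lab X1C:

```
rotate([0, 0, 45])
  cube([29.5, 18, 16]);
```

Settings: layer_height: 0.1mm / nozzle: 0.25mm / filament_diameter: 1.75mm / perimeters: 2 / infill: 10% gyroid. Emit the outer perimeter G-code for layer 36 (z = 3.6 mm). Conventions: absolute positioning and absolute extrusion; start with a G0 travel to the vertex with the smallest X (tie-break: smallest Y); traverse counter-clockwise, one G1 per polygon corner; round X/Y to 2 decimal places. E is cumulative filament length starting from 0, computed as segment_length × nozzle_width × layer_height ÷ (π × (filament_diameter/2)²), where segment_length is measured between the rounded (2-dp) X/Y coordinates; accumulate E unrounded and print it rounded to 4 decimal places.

G0 X-12.73 Y12.73 Z3.60
G1 X0.00 Y0.00 E0.1871
G1 X20.86 Y20.86 E0.4937
G1 X8.13 Y33.59 E0.6809
G1 X-12.73 Y12.73 E0.9875

At z = 3.6 mm: the cube (footprint 29.5×18) is included at this height; (whole slice rotated 45° about Z — lengths, areas and connectivity unchanged). The outline is a single polygon with 4 vertices. Extrusion per mm of travel: 0.25 × 0.1 / (π × 0.875²) = 0.010394. Accumulating E over each segment gives final E = 0.9875.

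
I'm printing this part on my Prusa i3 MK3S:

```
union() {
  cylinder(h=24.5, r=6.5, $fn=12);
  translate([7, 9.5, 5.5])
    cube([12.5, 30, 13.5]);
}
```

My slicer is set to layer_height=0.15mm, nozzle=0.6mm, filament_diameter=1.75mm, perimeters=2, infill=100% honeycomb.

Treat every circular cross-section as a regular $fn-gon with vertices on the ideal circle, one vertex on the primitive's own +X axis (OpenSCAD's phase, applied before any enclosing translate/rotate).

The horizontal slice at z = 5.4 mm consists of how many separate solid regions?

At z = 5.4 mm: the cylinder: section is a regular 12-gon, circumradius r=6.5; the cube at (7, 9.5) is not intersected at this z (z outside [5.5, 19]); Taking the union: only the r=6.5 cylinder is present, so the union is just that shape — 1 connected region. The result has 1 disconnected region.

1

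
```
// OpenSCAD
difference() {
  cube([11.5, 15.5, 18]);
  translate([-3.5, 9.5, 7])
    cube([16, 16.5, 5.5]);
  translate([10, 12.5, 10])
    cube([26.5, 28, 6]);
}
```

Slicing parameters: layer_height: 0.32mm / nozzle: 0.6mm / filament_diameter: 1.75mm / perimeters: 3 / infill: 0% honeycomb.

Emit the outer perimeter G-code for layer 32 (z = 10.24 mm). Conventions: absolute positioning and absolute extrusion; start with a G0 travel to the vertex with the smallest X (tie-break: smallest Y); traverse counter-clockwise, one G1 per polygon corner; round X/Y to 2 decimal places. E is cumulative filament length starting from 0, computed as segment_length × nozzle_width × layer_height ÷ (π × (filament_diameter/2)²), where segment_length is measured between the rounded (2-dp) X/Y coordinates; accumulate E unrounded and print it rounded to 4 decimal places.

At z = 10.24 mm: the 11.5×15.5 cube contributes its full rectangle; the 16×16.5 cube at (-3.5, 9.5) contributes its full rectangle; the cube at (10, 12.5) is present — its section is the full 26.5×28 rectangle; Taking the first minus the rest: starting from the 11.5×15.5 cube, the 16×16.5 cube at (-3.5, 9.5) partially overlaps it — only the 69.00 mm² overlap (of its 264.00 mm²) is removed, clipping the outline; the 26.5×28 cube at (10, 12.5) misses the remaining region (no effect) — 1 connected region. The outline is a single polygon with 4 vertices. Extrusion per mm of travel: 0.6 × 0.32 / (π × 0.875²) = 0.079824. Accumulating E over each segment gives final E = 3.3526.

G0 X0.00 Y0.00 Z10.24
G1 X11.50 Y0.00 E0.9180
G1 X11.50 Y9.50 E1.6763
G1 X0.00 Y9.50 E2.5943
G1 X0.00 Y0.00 E3.3526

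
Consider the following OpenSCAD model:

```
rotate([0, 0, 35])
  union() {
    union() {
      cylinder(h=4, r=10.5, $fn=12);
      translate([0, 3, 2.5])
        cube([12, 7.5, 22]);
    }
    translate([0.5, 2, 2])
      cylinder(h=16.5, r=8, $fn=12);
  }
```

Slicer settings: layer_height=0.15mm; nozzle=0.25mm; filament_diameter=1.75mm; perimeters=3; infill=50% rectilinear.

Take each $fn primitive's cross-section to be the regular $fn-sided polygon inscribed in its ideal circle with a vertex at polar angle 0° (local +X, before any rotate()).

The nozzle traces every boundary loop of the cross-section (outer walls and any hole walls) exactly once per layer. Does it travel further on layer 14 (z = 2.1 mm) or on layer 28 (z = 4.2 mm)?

layer 14 (z = 2.1 mm)

Layer 14 (z = 2.1): the cylinder: section is a regular 12-gon, circumradius r=10.5 (perimeter = 2·12·10.500·sin(180°/12) = 65.22 mm); the cube at (0, 3) is not intersected at this z (z outside [2.5, 24.5]); Merging all regions: only the r=10.5 cylinder is present, so the union is just that shape — boundary = 65.22 mm; the cylinder at (0.5, 2): section is a regular 12-gon, circumradius r=8 (perimeter = 2·12·8.000·sin(180°/12) = 49.69 mm); Combining (union): the r=8 cylinder at (0.5, 2) lies entirely inside that combined region, so the union is just that combined region — boundary = 65.22 mm; (rotated 35° about Z; rotation is an isometry so areas/perimeters/island counts are preserved). So its perimeter = 65.22 mm. Layer 28 (z = 4.2): the cylinder does not reach this height (z outside [0, 4]); the cube at (0, 3) is present — its section is the full 12×7.5 rectangle (perimeter 39.00 mm); Taking the union: only the 12×7.5 cube at (0, 3) is present, so the union is just that shape — boundary = 39.00 mm; the cylinder at (0.5, 2): section is a regular 12-gon, circumradius r=8 (perimeter = 2·12·8.000·sin(180°/12) = 49.69 mm); Merging all regions: the regions partially overlap (shared area 43.60 mm²), so the edge portions inside another operand are dropped and the merged outline is re-measured after clipping — boundary = 61.69 mm; (rotated 35° about Z; rotation is an isometry so areas/perimeters/island counts are preserved). So its perimeter = 61.69 mm. Layer 14 is larger (65.22 vs 61.69 mm).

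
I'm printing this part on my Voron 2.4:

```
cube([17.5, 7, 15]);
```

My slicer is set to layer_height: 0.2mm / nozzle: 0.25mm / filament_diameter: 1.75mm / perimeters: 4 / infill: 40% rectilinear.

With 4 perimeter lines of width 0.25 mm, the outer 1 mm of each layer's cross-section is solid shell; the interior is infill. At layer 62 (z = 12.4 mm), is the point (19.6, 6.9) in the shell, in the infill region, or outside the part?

outside

At z = 12.4 mm: the cube (footprint 17.5×7) is included at this height. Overall, the cross-section is a single solid region. The nearest boundary edge runs (17.50, 0.00)→(17.50, 7.00); distance from the point to it = 2.10 mm. The point is not inside any of the regions above, so it lies outside the cross-section (2.10 mm from the nearest boundary).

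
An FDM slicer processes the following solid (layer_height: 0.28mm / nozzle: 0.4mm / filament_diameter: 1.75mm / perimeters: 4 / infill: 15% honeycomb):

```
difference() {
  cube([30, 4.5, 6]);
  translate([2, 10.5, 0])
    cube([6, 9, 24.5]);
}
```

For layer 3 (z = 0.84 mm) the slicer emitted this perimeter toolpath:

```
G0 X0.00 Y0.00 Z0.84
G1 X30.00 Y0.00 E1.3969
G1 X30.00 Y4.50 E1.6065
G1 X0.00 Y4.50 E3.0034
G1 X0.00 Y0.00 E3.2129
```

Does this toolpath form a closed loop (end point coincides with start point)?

yes

Start point (G0): (0.00, 0.00). End point (last G1): the path returns to the start — closed.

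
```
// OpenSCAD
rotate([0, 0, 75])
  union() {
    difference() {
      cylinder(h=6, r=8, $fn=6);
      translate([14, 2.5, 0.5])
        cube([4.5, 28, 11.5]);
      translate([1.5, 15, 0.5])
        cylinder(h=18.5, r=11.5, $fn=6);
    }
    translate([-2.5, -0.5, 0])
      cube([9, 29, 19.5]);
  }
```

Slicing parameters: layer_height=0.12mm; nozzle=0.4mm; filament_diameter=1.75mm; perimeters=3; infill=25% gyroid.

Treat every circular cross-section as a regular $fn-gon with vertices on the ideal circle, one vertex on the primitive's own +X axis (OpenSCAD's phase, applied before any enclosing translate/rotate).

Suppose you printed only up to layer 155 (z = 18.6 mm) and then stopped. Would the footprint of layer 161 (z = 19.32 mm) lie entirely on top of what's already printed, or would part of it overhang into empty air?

entirely on top

Compare the two slices. At z = 18.6: the cylinder does not reach this height (z outside [0, 6]); the cube at (14, 2.5) is not intersected at this z (z outside [0.5, 12]); the cylinder at (1.5, 15): section is a regular 6-gon, circumradius r=11.5 (area = (6/2)·11.500²·sin(360°/6) = 343.60 mm²); Subtracting the remaining from the first: the first operand is absent here, so nothing remains; the 9×29 cube at (-2.5, -0.5) contributes its full rectangle (area 261.00 mm²); Combining (union): only the 9×29 cube at (-2.5, -0.5) is present, so the union is just that shape — area = 261.00 mm²; (whole slice rotated 75° about Z — lengths, areas and connectivity unchanged). At z = 19.32: the cylinder is not intersected at this z (z outside [0, 6]); the cube at (14, 2.5) is absent (z outside [0.5, 12]); the cylinder at (1.5, 15) is absent (z outside [0.5, 19]); Taking the first minus the rest: the first operand is absent here, so nothing remains; the cube at (-2.5, -0.5) is present — its section is the full 9×29 rectangle (area 261.00 mm²); Taking the union: only the 9×29 cube at (-2.5, -0.5) is present, so the union is just that shape — area = 261.00 mm²; (whole slice rotated 75° about Z — lengths, areas and connectivity unchanged). Checking containment: the cross-section at z = 19.32 is a subset of the cross-section at z = 18.6.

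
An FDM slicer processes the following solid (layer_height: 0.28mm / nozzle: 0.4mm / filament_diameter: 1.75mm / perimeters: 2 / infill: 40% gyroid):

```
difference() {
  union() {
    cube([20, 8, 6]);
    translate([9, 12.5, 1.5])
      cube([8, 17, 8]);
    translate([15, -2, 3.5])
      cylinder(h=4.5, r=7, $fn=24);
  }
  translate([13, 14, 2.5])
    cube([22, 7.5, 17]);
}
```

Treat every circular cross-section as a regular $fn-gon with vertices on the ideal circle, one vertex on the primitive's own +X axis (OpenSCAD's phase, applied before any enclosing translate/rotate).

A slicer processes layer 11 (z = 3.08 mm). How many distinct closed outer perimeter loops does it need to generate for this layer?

At z = 3.08 mm: the cube (footprint 20×8) is included at this height; the cube at (9, 12.5) (footprint 8×17) is included at this height; the cylinder at (15, -2) does not reach this height (z outside [3.5, 8]); Combining (union): the 2 present regions are separate (no shared area or edge), so areas and boundary lengths simply add and each stays a separate island — 2 connected regions; the 22×7.5 cube at (13, 14) contributes its full rectangle; Taking the first minus the rest: starting from the result so far, the 22×7.5 cube at (13, 14) partially overlaps it — only the 30.00 mm² overlap (of its 165.00 mm²) is removed, clipping the outline — 2 connected regions. The result has 2 disconnected regions.

2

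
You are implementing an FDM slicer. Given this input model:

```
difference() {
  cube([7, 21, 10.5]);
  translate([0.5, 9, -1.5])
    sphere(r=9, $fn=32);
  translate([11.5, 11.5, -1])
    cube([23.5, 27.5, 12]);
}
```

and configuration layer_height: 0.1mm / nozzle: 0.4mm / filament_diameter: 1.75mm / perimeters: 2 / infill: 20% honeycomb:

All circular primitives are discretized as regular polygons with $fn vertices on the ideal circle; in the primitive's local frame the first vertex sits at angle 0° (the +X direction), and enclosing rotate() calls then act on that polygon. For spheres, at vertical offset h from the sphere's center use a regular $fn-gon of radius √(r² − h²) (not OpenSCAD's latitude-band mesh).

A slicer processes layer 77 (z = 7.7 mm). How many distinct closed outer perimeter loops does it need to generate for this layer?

At z = 7.7 mm: the 7×21 cube contributes its full rectangle; the sphere at (0.5, 9) is not intersected at this z (|z−center|=9.200 > r=9); the cube at (11.5, 11.5) (footprint 23.5×27.5) is included at this height; Taking the first minus the rest: starting from the 7×21 cube, the 23.5×27.5 cube at (11.5, 11.5) misses the remaining region (no effect) — 1 connected region. The result has 1 disconnected region.

1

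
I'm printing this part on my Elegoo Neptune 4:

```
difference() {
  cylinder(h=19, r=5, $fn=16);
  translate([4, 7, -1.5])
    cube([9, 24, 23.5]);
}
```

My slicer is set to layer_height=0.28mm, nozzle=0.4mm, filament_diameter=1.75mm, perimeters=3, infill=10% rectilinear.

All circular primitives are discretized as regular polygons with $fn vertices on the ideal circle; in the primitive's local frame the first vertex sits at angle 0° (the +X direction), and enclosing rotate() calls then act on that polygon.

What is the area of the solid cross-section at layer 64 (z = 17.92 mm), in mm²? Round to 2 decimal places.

At z = 17.92 mm: the r=5 cylinder gives a regular 16-gon of circumradius 5 (constant along its height) (area = (16/2)·5.000²·sin(360°/16) = 76.54 mm²); the cube at (4, 7) is present — its section is the full 9×24 rectangle (area 216.00 mm²); Subtracting the remaining from the first: starting from the r=5 cylinder (76.54 mm²), the 9×24 cube at (4, 7) misses the remaining region (no effect) — area = 76.54 mm². Overall, the cross-section is a single solid region. Net area = 76.54 mm².

76.54 mm²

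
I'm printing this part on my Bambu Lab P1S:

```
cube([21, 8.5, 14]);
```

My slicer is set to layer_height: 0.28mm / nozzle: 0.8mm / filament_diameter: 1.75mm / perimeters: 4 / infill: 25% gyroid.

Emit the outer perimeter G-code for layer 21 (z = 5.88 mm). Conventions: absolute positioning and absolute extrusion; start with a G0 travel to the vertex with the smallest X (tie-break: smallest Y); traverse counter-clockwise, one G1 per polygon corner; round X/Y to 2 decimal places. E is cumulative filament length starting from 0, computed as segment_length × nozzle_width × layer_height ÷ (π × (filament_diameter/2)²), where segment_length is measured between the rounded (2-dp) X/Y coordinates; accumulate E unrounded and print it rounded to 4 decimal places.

G0 X0.00 Y0.00 Z5.88
G1 X21.00 Y0.00 E1.9557
G1 X21.00 Y8.50 E2.7473
G1 X0.00 Y8.50 E4.7030
G1 X0.00 Y0.00 E5.4946

At z = 5.88 mm: the cube is present — its section is the full 21×8.5 rectangle. The outline is a single polygon with 4 vertices. Extrusion per mm of travel: 0.8 × 0.28 / (π × 0.875²) = 0.093128. Accumulating E over each segment gives final E = 5.4946.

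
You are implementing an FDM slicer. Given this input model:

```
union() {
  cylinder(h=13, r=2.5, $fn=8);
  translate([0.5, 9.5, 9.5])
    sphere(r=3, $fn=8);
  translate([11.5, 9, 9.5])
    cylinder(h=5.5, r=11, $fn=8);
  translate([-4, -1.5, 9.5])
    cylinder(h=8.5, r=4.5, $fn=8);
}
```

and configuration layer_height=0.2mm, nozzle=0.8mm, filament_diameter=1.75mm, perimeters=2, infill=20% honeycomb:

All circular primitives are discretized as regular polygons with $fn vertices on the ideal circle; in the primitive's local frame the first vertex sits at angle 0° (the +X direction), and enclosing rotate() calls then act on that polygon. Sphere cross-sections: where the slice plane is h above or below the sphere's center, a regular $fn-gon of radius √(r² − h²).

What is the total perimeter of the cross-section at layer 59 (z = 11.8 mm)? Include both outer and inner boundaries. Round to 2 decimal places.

At z = 11.8 mm: the r=2.5 cylinder gives a regular 8-gon of circumradius 2.5 (constant along its height) (perimeter = 2·8·2.500·sin(180°/8) = 15.31 mm); the sphere at (0.5, 9.5): section is a regular 8-gon, circumradius = √(r²−h²) = √(3²−2.3²) = 1.926 (perimeter = 2·8·1.926·sin(180°/8) = 11.79 mm); the cylinder at (11.5, 9): section is a regular 8-gon, circumradius r=11 (perimeter = 2·8·11.000·sin(180°/8) = 67.35 mm); the r=4.5 cylinder at (-4, -1.5) contributes a regular 8-gon of circumradius 4.5 (perimeter = 2·8·4.500·sin(180°/8) = 27.55 mm); Combining (union): the regions partially overlap (shared area 11.80 mm²), so the edge portions inside another operand are dropped and the merged outline is re-measured after clipping — boundary = 102.66 mm. Overall, the cross-section has 2 separate islands. Total boundary length (outer) = 102.66 mm.

102.66 mm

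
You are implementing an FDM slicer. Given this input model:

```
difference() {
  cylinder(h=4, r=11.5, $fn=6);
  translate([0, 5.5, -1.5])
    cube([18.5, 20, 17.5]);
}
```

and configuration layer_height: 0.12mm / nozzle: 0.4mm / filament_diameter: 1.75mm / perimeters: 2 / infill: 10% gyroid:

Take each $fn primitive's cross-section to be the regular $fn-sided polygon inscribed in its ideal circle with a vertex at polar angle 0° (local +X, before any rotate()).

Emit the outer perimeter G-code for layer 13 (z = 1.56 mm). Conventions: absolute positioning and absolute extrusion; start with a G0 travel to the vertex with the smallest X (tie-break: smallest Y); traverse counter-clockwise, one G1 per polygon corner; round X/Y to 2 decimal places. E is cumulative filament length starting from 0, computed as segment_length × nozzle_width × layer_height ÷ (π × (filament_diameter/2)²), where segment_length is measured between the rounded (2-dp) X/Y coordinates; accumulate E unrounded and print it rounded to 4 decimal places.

At z = 1.56 mm: the r=11.5 cylinder contributes a regular 6-gon of circumradius 11.5; the 18.5×20 cube at (0, 5.5) contributes its full rectangle; After the difference (first − rest): starting from the r=11.5 cylinder, the 18.5×20 cube at (0, 5.5) partially overlaps it — only the 31.38 mm² overlap (of its 370.00 mm²) is removed, clipping the outline — 1 connected region. The outline is a single polygon with 8 vertices. Extrusion per mm of travel: 0.4 × 0.12 / (π × 0.875²) = 0.019956. Accumulating E over each segment gives final E = 1.4146.

G0 X-11.50 Y0.00 Z1.56
G1 X-5.75 Y-9.96 E0.2295
G1 X5.75 Y-9.96 E0.4590
G1 X11.50 Y0.00 E0.6885
G1 X8.32 Y5.50 E0.8153
G1 X0.00 Y5.50 E0.9813
G1 X0.00 Y9.96 E1.0703
G1 X-5.75 Y9.96 E1.1851
G1 X-11.50 Y0.00 E1.4146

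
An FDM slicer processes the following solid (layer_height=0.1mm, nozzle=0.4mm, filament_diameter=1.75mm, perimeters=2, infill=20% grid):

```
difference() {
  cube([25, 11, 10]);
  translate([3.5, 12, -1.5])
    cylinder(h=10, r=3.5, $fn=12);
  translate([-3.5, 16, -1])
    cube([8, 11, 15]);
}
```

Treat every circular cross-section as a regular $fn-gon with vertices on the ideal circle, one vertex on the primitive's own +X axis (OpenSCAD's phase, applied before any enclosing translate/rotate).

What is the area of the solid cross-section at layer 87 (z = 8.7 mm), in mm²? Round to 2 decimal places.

275.00 mm²

At z = 8.7 mm: the cube (footprint 25×11) is included at this height (area 275.00 mm²); the cylinder at (3.5, 12) is not intersected at this z (z outside [-1.5, 8.5]); the cube at (-3.5, 16) is present — its section is the full 8×11 rectangle (area 88.00 mm²); Taking the first minus the rest: starting from the 25×11 cube (275.00 mm²), the 8×11 cube at (-3.5, 16) misses the remaining region (no effect) — area = 275.00 mm². Overall, the cross-section is a single solid region. Net area = 275.00 mm².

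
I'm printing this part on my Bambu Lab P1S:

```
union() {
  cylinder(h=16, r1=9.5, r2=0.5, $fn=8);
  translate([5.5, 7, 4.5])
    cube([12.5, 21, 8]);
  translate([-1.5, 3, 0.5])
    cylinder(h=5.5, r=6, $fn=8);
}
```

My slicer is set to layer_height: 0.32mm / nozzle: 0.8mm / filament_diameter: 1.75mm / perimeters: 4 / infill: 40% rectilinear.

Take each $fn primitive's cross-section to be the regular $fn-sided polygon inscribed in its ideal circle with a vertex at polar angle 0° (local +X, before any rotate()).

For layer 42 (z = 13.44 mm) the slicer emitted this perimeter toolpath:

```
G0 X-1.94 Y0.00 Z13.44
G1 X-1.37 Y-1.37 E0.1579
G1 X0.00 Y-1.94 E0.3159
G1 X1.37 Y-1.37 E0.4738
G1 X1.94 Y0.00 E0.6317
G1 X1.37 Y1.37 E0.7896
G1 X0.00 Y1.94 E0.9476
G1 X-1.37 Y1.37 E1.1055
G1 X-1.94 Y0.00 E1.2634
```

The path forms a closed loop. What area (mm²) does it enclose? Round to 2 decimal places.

10.63 mm²

Apply the shoelace formula to the sequence of (X, Y) vertices; enclosed area = 10.63 mm².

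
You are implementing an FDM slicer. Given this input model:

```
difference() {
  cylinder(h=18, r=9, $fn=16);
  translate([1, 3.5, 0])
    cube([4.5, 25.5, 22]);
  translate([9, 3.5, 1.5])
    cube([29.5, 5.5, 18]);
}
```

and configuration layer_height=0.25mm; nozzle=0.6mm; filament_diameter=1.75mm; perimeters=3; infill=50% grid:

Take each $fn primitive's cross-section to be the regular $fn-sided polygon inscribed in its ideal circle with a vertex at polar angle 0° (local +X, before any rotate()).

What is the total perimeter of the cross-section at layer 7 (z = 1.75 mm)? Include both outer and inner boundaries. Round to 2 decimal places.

64.46 mm

At z = 1.75 mm: the r=9 cylinder gives a regular 16-gon of circumradius 9 (constant along its height) (perimeter = 2·16·9.000·sin(180°/16) = 56.19 mm); the cube at (1, 3.5) is present — its section is the full 4.5×25.5 rectangle (perimeter 60.00 mm); the 29.5×5.5 cube at (9, 3.5) contributes its full rectangle (perimeter 70.00 mm); Subtracting the remaining from the first: starting from the r=9 cylinder, the 4.5×25.5 cube at (1, 3.5) partially overlaps it — only the 20.85 mm² overlap (of its 114.75 mm²) is removed, clipping the outline; the 29.5×5.5 cube at (9, 3.5) misses the remaining region (no effect) — boundary = 64.46 mm. Overall, the cross-section is a single solid region. Total boundary length (outer) = 64.46 mm.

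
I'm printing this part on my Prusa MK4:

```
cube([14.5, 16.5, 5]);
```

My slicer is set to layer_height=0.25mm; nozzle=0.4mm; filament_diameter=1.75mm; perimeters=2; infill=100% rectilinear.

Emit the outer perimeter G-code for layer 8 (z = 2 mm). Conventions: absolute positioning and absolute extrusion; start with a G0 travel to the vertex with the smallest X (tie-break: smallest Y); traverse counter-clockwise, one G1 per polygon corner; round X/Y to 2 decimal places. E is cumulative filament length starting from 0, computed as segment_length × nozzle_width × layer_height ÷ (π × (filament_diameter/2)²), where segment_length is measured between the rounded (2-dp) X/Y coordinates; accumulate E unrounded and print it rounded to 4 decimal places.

At z = 2 mm: the 14.5×16.5 cube contributes its full rectangle. The outline is a single polygon with 4 vertices. Extrusion per mm of travel: 0.4 × 0.25 / (π × 0.875²) = 0.041575. Accumulating E over each segment gives final E = 2.5777.

G0 X0.00 Y0.00 Z2.00
G1 X14.50 Y0.00 E0.6028
G1 X14.50 Y16.50 E1.2888
G1 X0.00 Y16.50 E1.8917
G1 X0.00 Y0.00 E2.5777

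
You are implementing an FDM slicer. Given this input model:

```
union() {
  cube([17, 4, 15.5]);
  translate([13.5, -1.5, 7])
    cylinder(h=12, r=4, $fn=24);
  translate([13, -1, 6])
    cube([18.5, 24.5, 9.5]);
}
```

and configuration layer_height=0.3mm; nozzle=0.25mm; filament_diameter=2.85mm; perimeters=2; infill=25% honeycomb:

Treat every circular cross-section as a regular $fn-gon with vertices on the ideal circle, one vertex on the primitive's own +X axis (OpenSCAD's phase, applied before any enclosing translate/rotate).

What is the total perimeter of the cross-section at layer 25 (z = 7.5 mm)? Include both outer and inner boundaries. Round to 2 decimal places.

117.98 mm

At z = 7.5 mm: the cube is present — its section is the full 17×4 rectangle (perimeter 42.00 mm); the cylinder at (13.5, -1.5): section is a regular 24-gon, circumradius r=4 (perimeter = 2·24·4.000·sin(180°/24) = 25.06 mm); the 18.5×24.5 cube at (13, -1) contributes its full rectangle (perimeter 86.00 mm); Combining (union): the regions partially overlap (shared area 33.54 mm²), so the edge portions inside another operand are dropped and the merged outline is re-measured after clipping — boundary = 117.98 mm. Overall, the cross-section is a single solid region. Total boundary length (outer) = 117.98 mm.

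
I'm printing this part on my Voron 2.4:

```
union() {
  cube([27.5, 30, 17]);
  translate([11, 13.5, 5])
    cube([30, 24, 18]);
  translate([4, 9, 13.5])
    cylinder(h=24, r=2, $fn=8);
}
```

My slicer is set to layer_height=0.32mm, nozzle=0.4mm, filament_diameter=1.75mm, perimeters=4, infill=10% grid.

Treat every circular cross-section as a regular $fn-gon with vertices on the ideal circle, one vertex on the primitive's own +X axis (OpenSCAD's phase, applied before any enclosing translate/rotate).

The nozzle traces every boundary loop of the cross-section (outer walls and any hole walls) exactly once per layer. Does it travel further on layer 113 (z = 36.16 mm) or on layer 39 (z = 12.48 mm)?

Layer 113 (z = 36.16): the cube is absent (z outside [0, 17]); the cube at (11, 13.5) is not intersected at this z (z outside [5, 23]); the cylinder at (4, 9): section is a regular 8-gon, circumradius r=2 (perimeter = 2·8·2.000·sin(180°/8) = 12.25 mm); Merging all regions: only the r=2 cylinder at (4, 9) is present, so the union is just that shape — boundary = 12.25 mm. So its perimeter = 12.25 mm. Layer 39 (z = 12.48): the 27.5×30 cube contributes its full rectangle (perimeter 115.00 mm); the cube at (11, 13.5) (footprint 30×24) is included at this height (perimeter 108.00 mm); the cylinder at (4, 9) is absent (z outside [13.5, 37.5]); Combining (union): the regions partially overlap (shared area 272.25 mm²), so the edge portions inside another operand are dropped and the merged outline is re-measured after clipping — boundary = 157.00 mm. So its perimeter = 157.00 mm. Layer 39 is larger (157.00 vs 12.25 mm).

layer 39 (z = 12.48 mm)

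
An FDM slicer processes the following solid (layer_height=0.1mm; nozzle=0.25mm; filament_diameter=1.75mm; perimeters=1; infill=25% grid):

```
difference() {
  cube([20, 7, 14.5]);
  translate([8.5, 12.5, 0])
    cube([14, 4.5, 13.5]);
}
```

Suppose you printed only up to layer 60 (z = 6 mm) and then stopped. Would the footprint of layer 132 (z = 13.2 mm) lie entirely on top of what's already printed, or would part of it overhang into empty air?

Compare the two slices. At z = 6: the cube is present — its section is the full 20×7 rectangle (area 140.00 mm²); the cube at (8.5, 12.5) is present — its section is the full 14×4.5 rectangle (area 63.00 mm²); Taking the first minus the rest: starting from the 20×7 cube (140.00 mm²), the 14×4.5 cube at (8.5, 12.5) misses the remaining region (no effect) — area = 140.00 mm². At z = 13.2: the cube (footprint 20×7) is included at this height (area 140.00 mm²); the cube at (8.5, 12.5) (footprint 14×4.5) is included at this height (area 63.00 mm²); Subtracting the remaining from the first: starting from the 20×7 cube (140.00 mm²), the 14×4.5 cube at (8.5, 12.5) misses the remaining region (no effect) — area = 140.00 mm². Checking containment: the cross-section at z = 13.2 is a subset of the cross-section at z = 6.

entirely on top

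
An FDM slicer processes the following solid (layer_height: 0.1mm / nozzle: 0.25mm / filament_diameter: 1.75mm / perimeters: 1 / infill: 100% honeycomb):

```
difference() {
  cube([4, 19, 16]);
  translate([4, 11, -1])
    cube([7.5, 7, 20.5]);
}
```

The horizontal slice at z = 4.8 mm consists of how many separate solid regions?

1

At z = 4.8 mm: the cube (footprint 4×19) is included at this height; the 7.5×7 cube at (4, 11) contributes its full rectangle; Taking the first minus the rest: starting from the 4×19 cube, the 7.5×7 cube at (4, 11) misses the remaining region (no effect) — 1 connected region. The result has 1 disconnected region.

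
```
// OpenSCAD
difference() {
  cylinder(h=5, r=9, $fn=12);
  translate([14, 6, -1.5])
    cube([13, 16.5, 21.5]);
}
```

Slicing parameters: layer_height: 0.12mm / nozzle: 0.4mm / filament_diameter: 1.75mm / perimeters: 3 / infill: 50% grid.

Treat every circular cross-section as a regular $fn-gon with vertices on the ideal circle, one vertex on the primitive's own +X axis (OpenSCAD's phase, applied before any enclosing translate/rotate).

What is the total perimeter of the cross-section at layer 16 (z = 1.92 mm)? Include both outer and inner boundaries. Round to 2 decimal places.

At z = 1.92 mm: the r=9 cylinder contributes a regular 12-gon of circumradius 9 (perimeter = 2·12·9.000·sin(180°/12) = 55.90 mm); the cube at (14, 6) is present — its section is the full 13×16.5 rectangle (perimeter 59.00 mm); Subtracting the remaining from the first: starting from the r=9 cylinder, the 13×16.5 cube at (14, 6) misses the remaining region (no effect) — boundary = 55.90 mm. Overall, the cross-section is a single solid region. Total boundary length (outer) = 55.90 mm.

55.90 mm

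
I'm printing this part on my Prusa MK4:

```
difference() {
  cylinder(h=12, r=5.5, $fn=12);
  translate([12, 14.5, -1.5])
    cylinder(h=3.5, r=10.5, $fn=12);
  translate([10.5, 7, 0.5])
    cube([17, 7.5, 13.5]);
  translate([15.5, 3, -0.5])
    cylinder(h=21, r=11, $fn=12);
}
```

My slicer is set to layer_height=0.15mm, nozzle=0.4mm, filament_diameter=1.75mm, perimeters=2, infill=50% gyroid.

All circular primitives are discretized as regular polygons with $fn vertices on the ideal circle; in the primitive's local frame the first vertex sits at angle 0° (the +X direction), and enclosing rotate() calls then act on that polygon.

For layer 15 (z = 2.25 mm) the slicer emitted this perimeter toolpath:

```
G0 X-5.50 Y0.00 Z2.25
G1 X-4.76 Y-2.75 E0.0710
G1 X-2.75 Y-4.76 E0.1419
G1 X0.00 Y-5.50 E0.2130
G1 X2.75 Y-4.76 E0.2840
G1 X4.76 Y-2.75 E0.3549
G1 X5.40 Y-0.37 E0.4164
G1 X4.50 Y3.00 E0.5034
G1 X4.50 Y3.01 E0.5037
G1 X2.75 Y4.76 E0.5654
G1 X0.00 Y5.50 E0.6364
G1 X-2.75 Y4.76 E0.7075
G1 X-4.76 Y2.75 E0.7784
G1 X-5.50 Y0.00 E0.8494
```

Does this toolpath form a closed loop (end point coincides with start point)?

yes

Start point (G0): (-5.50, 0.00). End point (last G1): the path returns to the start — closed.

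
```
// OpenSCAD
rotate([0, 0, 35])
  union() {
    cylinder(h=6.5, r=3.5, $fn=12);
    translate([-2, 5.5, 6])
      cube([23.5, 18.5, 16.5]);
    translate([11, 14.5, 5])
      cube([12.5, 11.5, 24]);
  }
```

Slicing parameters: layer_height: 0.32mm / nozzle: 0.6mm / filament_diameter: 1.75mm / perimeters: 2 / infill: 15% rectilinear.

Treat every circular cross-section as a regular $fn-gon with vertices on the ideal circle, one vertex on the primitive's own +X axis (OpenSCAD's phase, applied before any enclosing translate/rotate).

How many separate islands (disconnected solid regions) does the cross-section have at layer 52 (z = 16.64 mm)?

1

At z = 16.64 mm: the cylinder is absent (z outside [0, 6.5]); the cube at (-2, 5.5) is present — its section is the full 23.5×18.5 rectangle; the 12.5×11.5 cube at (11, 14.5) contributes its full rectangle; Taking the union: the regions partially overlap (shared area 99.75 mm²), so overlapping operands fuse into one piece — 1 connected region; (whole slice rotated 35° about Z — lengths, areas and connectivity unchanged). Overall, the cross-section is a single solid region. Island count = 1.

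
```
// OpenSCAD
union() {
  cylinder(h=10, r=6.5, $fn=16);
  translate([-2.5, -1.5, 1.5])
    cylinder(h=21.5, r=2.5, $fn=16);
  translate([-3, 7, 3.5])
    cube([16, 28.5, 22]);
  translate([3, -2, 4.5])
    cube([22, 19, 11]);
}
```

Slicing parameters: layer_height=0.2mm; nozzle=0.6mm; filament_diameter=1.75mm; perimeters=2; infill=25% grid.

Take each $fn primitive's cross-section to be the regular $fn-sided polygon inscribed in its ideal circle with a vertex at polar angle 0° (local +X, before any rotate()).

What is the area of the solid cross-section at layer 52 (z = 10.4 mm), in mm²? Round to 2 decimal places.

793.13 mm²

At z = 10.4 mm: the cylinder does not reach this height (z outside [0, 10]); the r=2.5 cylinder at (-2.5, -1.5) contributes a regular 16-gon of circumradius 2.5 (area = (16/2)·2.500²·sin(360°/16) = 19.13 mm²); the cube at (-3, 7) is present — its section is the full 16×28.5 rectangle (area 456.00 mm²); the 22×19 cube at (3, -2) contributes its full rectangle (area 418.00 mm²); Taking the union: the regions partially overlap — summed areas 893.13 mm² minus the doubly-counted overlap 100.00 mm² gives 793.13 mm² — area = 793.13 mm². Overall, the cross-section has 2 separate islands. Net area = 793.13 mm².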